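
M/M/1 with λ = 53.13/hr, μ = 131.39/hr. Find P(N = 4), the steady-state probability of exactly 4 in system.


ρ = 53.13/131.39 = 0.4044
P_n = (1−ρ)·ρ^n = (1 − 0.4044)·0.4044^4 = 0.5956·0.026737 = 0.015925

Final: 0.015925


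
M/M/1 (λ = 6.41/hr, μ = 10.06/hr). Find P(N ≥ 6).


ρ = 6.41/10.06 = 0.6372
P(N ≥ n) = ρ^n = 0.6372^6 = 0.066921

Final: 0.066921


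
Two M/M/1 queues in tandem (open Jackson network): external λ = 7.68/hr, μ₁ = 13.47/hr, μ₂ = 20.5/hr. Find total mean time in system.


Each node sees arrival rate λ = 7.68/hr (tandem ⇒ throughput preserved).
W₁ = 1/(μ₁−λ) = 1/(13.47−7.68) = 0.17271 hr
W₂ = 1/(μ₂−λ) = 1/(20.5−7.68) = 0.07800 hr
W_total = W₁ + W₂ = 0.17271 + 0.07800 = 0.25071 hr

Final: 0.25071 hr


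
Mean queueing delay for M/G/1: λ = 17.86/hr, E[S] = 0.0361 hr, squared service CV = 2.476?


ρ = λ·E[S] = 17.86·0.0361 = 0.6447
E[S²] = E[S]²(1+C_s²) = 0.0361²·(1+2.476) = 0.004530
Wq = λ·E[S²]/(2(1−ρ)) = 17.86·0.004530/(2·0.3553) = 0.11387 hr

Final: 0.11387 hr


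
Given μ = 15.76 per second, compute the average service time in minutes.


Mean service time = 1/μ = 1/15.76 second = 0.06345 second
In minutes: 0.06345 × 0.0166667 = 0.001058 min

Final: 0.001058 min


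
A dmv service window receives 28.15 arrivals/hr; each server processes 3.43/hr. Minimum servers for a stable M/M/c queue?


Stability requires cμ > λ ⇔ c > λ/μ.
λ/μ = 28.15/3.43 = 8.2070
Minimum integer c = ⌊8.2070⌋ + 1 = 9
Check: 9·3.43 = 30.87 > 28.15, while 8·3.43 = 27.44 ≤ 28.15

Final: 9 servers


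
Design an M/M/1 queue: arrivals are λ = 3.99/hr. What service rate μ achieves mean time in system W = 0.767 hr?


W = 1/(μ−λ) ⇒ μ − λ = 1/W = 1/0.767 = 1.3038
μ = λ + 1/W = 3.99 + 1.3038 = 5.2938 per hr

Final: 5.2938 /hr


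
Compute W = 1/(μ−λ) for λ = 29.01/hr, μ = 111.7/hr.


W = 1/(μ−λ) = 1/(111.7 − 29.01) = 1/82.69 = 0.01209 hr

Final: 0.01209 hr


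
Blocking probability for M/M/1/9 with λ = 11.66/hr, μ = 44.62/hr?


ρ = λ/μ = 11.66/44.62 = 0.2613
P_K = (1−ρ)ρ^K/(1−ρ^(K+1)) = (0.7387·0.000005682)/(1 − 0.000001485)
= 0.000004197/0.999999 = 0.000004197

Final: 0.000004197


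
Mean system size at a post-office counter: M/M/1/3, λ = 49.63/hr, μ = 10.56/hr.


ρ = 49.63/10.56 = 4.6998
L = ρ[1 − (K+1)ρ^K + Kρ^(K+1)] / [(1−ρ)(1−ρ^(K+1))]
Numerator: 4.6998·(1 − 4·103.810449 + 3·487.889451) = 4932.106055
Denominator: (-3.6998)·(-486.889451) = 1801.398755
L = 4932.106055/1801.398755 = 2.7379

Final: 2.7379


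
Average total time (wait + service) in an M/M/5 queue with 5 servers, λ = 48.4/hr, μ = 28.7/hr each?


a = 1.6864; ρ = 0.3373; P₀ = 0.184628
Lq = P₀·a^c·ρ/(c!(1−ρ)²) = 0.01612
Wq = Lq/λ = 0.01612/48.4 = 0.0003330 hr
W = Wq + 1/μ = 0.0003330 + 0.03484 = 0.03518 hr

Final: 0.03518 hr


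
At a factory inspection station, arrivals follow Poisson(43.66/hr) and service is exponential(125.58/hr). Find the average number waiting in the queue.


ρ = 43.66/125.58 = 0.3477
Lq = ρ²/(1−ρ) = 0.1209/0.6523 = 0.1853

Final: 0.1853


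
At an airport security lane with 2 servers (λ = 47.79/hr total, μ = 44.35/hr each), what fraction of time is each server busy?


ρ = λ/(cμ) = 47.79/(2·44.35) = 47.79/88.70 = 0.5388

Final: 0.5388


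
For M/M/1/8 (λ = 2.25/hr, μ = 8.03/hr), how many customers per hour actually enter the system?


ρ = 0.2802; P_K = (1−ρ)ρ^8/(1−ρ^9) = 0.00002735
λ_eff = λ(1 − P_K) = 2.25·(1 − 0.00002735) = 2.25·0.999973 = 2.2499 /hr

Final: 2.2499 /hr


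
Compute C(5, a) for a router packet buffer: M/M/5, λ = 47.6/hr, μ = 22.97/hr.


a = λ/μ = 2.0723; ρ = a/5 = 0.4145
P₀ = 0.124769 (from M/M/c formula)
C(c,a) = [a^c/(c!(1−ρ))]·P₀ = [38.21464/(120·0.5855)]·0.124769
= 0.54386·0.124769 = 0.067857

Final: 0.067857


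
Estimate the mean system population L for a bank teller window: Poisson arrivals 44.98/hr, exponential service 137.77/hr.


ρ = λ/μ = 44.98/137.77 = 0.3265
L = ρ/(1−ρ) = 0.3265/(1 − 0.3265) = 0.3265/0.6735 = 0.4848

Final: 0.4848


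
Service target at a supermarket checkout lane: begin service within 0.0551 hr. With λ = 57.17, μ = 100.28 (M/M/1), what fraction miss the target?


ρ = 57.17/100.28 = 0.5701
P(Wq > t) = ρ·e^{−(μ−λ)t} = 0.5701·e^{−2.3754}
= 0.5701·0.092981 = 0.053009

Final: 0.053009


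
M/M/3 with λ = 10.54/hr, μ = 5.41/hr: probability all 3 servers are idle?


a = λ/μ = 10.54/5.41 = 1.9482; ρ = a/c = 0.6494
Σ_{k=0}^{2} a^k/k! (terms k=0..2) = 1.00000 + 1.94824 + 1.89783 = 4.84607
Tail: a^3/(3!(1−ρ)) = 7.39486/(6·0.3506) = 3.51548
P₀ = 1/(4.84607 + 3.51548) = 1/8.36155 = 0.119595

Final: 0.119595


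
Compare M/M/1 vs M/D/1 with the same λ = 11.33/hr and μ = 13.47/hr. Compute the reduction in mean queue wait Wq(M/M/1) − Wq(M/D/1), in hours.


ρ = 11.33/13.47 = 0.8411
Wq(M/M/1) = ρ/(μ−λ) = 0.8411/2.14 = 0.39305 hr
Wq(M/D/1) = ρ/(2(μ−λ)) = 0.19653 hr
Savings = 0.39305 − 0.19653 = 0.19653 hr

Final: 0.19653 hr


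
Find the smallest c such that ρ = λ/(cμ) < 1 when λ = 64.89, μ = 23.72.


Stability requires cμ > λ ⇔ c > λ/μ.
λ/μ = 64.89/23.72 = 2.7357
Minimum integer c = ⌊2.7357⌋ + 1 = 3
Check: 3·23.72 = 71.16 > 64.89, while 2·23.72 = 47.44 ≤ 64.89

Final: 3 servers


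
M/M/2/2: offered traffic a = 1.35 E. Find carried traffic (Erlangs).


B(2,1.35) = 0.279417 (Erlang-B)
Carried load = a(1 − B) = 1.35·(1 − 0.279417) = 1.35·0.720583 = 0.9728 E

Final: 0.9728 Erlangs


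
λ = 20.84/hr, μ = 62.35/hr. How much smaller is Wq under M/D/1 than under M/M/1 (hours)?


ρ = 20.84/62.35 = 0.3342
Wq(M/M/1) = ρ/(μ−λ) = 0.3342/41.51 = 0.008052 hr
Wq(M/D/1) = ρ/(2(μ−λ)) = 0.004026 hr
Savings = 0.008052 − 0.004026 = 0.004026 hr

Final: 0.004026 hr


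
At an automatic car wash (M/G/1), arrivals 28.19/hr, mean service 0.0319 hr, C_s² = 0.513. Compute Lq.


ρ = λ·E[S] = 28.19·0.0319 = 0.8993
Lq = ρ²(1+C_s²)/(2(1−ρ)) = 0.8087·(1+0.513)/(2·0.1007)
= 0.8087·1.5130/0.2015 = 6.07271

Final: 6.07271


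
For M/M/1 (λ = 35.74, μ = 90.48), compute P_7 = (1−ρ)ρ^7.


ρ = 35.74/90.48 = 0.3950
P_n = (1−ρ)·ρ^n = (1 − 0.3950)·0.3950^7 = 0.6050·0.001500 = 0.0009077

Final: 0.0009077


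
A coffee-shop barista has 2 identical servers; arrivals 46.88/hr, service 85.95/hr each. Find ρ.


ρ = λ/(cμ) = 46.88/(2·85.95) = 46.88/171.90 = 0.2727

Final: 0.2727


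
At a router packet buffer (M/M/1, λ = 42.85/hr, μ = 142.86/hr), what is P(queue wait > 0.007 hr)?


ρ = 42.85/142.86 = 0.2999
P(Wq > t) = ρ·e^{−(μ−λ)t} = 0.2999·e^{−0.7001}
= 0.2999·0.496551 = 0.148937

Final: 0.148937


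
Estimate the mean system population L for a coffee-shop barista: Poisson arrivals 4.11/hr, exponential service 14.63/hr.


ρ = λ/μ = 4.11/14.63 = 0.2809
L = ρ/(1−ρ) = 0.2809/(1 − 0.2809) = 0.2809/0.7191 = 0.3907

Final: 0.3907


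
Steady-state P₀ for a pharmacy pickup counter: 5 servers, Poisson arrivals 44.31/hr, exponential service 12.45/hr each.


a = λ/μ = 44.31/12.45 = 3.5590; ρ = a/c = 0.7118
Σ_{k=0}^{4} a^k/k! (terms k=0..4) = 1.00000 + 3.55904 + 6.33337 + 7.51356 + 6.68526 = 25.09123
Tail: a^5/(5!(1−ρ)) = 571.03403/(120·0.2882) = 16.51192
P₀ = 1/(25.09123 + 16.51192) = 1/41.60315 = 0.024037

Final: 0.024037


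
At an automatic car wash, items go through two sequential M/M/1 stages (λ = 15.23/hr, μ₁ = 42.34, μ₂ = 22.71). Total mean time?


Each node sees arrival rate λ = 15.23/hr (tandem ⇒ throughput preserved).
W₁ = 1/(μ₁−λ) = 1/(42.34−15.23) = 0.03689 hr
W₂ = 1/(μ₂−λ) = 1/(22.71−15.23) = 0.13369 hr
W_total = W₁ + W₂ = 0.03689 + 0.13369 = 0.17058 hr

Final: 0.17058 hr


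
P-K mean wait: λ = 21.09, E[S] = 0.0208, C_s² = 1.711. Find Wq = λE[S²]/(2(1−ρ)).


ρ = λ·E[S] = 21.09·0.0208 = 0.4387
E[S²] = E[S]²(1+C_s²) = 0.0208²·(1+1.711) = 0.001173
Wq = λ·E[S²]/(2(1−ρ)) = 21.09·0.001173/(2·0.5613) = 0.02203 hr

Final: 0.02203 hr


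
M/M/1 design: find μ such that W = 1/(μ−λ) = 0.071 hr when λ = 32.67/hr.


W = 1/(μ−λ) ⇒ μ − λ = 1/W = 1/0.071 = 14.0845
μ = λ + 1/W = 32.67 + 14.0845 = 46.7545 per hr

Final: 46.7545 /hr


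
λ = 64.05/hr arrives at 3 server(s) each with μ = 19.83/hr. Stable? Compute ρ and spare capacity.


Total capacity cμ = 3·19.83 = 59.49/hr
ρ = λ/(cμ) = 64.05/59.49 = 1.0767
Stable ⇔ ρ < 1: NO
Spare capacity = cμ − λ = 59.49 − 64.05 = -4.56/hr

Final: ρ = 1.0767; unstable; margin = -4.56/hr


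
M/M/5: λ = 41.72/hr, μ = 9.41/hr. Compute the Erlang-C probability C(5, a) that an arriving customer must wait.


a = λ/μ = 4.4336; ρ = a/5 = 0.8867
P₀ = 0.005817 (from M/M/c formula)
C(c,a) = [a^c/(c!(1−ρ))]·P₀ = [1713.06318/(120·0.1133)]·0.005817
= 126.01567·0.005817 = 0.733068

Final: 0.733068


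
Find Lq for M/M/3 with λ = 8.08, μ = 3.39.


a = λ/μ = 2.3835; ρ = a/3 = 0.7945
P₀ = 0.058121
Lq = P₀·a^c·ρ / (c!·(1−ρ)²) = 0.058121·13.54051·0.7945/(6·0.04223)
= 2.46751

Final: 2.46751


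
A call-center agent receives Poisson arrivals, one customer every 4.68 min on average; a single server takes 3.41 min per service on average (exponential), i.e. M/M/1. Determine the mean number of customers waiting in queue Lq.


λ = 60/4.68 = 12.8205 /hr
μ = 60/3.41 = 17.5953 /hr
ρ = λ/μ = 12.8205/17.5953 = 0.7286
Lq = ρ²/(1−ρ) = 0.5309/0.2714 = 1.9564

Final: 1.9564


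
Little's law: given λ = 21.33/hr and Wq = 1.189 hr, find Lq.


Lq = λWq = 21.33·1.189 = 25.3614

Final: 25.3614


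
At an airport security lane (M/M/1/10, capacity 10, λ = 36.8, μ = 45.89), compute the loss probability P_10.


ρ = λ/μ = 36.8/45.89 = 0.8019
P_K = (1−ρ)ρ^K/(1−ρ^(K+1)) = (0.1981·0.109976)/(1 − 0.088192)
= 0.021784/0.911808 = 0.023891

Final: 0.023891


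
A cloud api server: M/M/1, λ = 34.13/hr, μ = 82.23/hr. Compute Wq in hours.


ρ = 34.13/82.23 = 0.4151
Wq = ρ/(μ−λ) = 0.4151/(82.23 − 34.13) = 0.4151/48.10 = 0.008629 hr

Final: 0.008629 hr


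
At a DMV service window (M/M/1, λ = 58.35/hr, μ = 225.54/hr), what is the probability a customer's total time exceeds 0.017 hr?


W ~ Exponential(μ−λ) for M/M/1.
μ − λ = 225.54 − 58.35 = 167.1900
P(W > t) = e^{−(μ−λ)t} = e^{−2.8422} = 0.058296

Final: 0.058296


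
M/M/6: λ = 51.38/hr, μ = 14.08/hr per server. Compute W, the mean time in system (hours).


a = 3.6491; ρ = 0.6082; P₀ = 0.024657
Lq = P₀·a^c·ρ/(c!(1−ρ)²) = 0.32036
Wq = Lq/λ = 0.32036/51.38 = 0.006235 hr
W = Wq + 1/μ = 0.006235 + 0.07102 = 0.07726 hr

Final: 0.07726 hr


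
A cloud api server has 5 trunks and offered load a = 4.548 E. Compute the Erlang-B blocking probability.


B(c,a) = (a^c/c!) / Σ_{k=0}^{c} a^k/k!
a^5/5! = 16.215152
Σ terms (k=0..5): 1.00000 + 4.54800 + 10.34215 + 15.67870 + 17.82668 + 16.21515 = 65.610691
B = 16.215152/65.610691 = 0.247142

Final: 0.247142


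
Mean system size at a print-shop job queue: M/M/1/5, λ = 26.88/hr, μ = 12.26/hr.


ρ = 26.88/12.26 = 2.1925
L = ρ[1 − (K+1)ρ^K + Kρ^(K+1)] / [(1−ρ)(1−ρ^(K+1))]
Numerator: 2.1925·(1 − 6·50.663358 + 5·111.079206) = 553.420789
Denominator: (-1.1925)·(-110.079206) = 131.269004
L = 553.420789/131.269004 = 4.2159

Final: 4.2159


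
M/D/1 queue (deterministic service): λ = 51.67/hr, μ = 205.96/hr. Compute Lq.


ρ = 51.67/205.96 = 0.2509
M/D/1: Lq = ρ²/(2(1−ρ)) = 0.06294/(2·0.7491) = 0.04201

Final: 0.04201


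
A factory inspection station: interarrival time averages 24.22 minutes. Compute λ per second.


λ = 1/(interarrival time) in consistent units.
1 second = 0.0166667 min, so λ = 0.0166667/24.22 = 0.0006881 per second

Final: 0.0006881 /sec


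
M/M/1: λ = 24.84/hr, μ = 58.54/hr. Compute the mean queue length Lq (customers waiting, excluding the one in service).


ρ = 24.84/58.54 = 0.4243
Lq = ρ²/(1−ρ) = 0.1801/0.5757 = 0.3128

Final: 0.3128


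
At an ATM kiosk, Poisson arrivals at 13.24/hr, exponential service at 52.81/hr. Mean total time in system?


W = 1/(μ−λ) = 1/(52.81 − 13.24) = 1/39.57 = 0.02527 hr

Final: 0.02527 hr


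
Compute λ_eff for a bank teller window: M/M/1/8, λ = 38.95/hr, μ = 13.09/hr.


ρ = 2.9756; P_K = (1−ρ)ρ^8/(1−ρ^9) = 0.663964
λ_eff = λ(1 − P_K) = 38.95·(1 − 0.663964) = 38.95·0.336036 = 13.0886 /hr

Final: 13.0886 /hr


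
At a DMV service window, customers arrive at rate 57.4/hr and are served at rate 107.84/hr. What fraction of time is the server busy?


ρ = λ/μ = 57.4/107.84 = 0.5323

Final: 0.5323


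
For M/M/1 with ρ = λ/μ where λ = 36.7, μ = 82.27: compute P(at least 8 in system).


ρ = 36.7/82.27 = 0.4461
P(N ≥ n) = ρ^n = 0.4461^8 = 0.001568

Final: 0.001568


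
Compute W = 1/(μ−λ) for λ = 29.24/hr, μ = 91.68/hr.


W = 1/(μ−λ) = 1/(91.68 − 29.24) = 1/62.44 = 0.01602 hr

Final: 0.01602 hr


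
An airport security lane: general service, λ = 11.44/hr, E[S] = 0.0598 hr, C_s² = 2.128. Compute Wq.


ρ = λ·E[S] = 11.44·0.0598 = 0.6841
E[S²] = E[S]²(1+C_s²) = 0.0598²·(1+2.128) = 0.011186
Wq = λ·E[S²]/(2(1−ρ)) = 11.44·0.011186/(2·0.3159) = 0.20255 hr

Final: 0.20255 hr


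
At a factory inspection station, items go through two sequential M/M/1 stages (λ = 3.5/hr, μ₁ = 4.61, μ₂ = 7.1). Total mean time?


Each node sees arrival rate λ = 3.5/hr (tandem ⇒ throughput preserved).
W₁ = 1/(μ₁−λ) = 1/(4.61−3.5) = 0.90090 hr
W₂ = 1/(μ₂−λ) = 1/(7.1−3.5) = 0.27778 hr
W_total = W₁ + W₂ = 0.90090 + 0.27778 = 1.17868 hr

Final: 1.17868 hr


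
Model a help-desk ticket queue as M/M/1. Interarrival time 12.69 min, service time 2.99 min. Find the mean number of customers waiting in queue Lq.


λ = 60/12.69 = 4.7281 /hr
μ = 60/2.99 = 20.0669 /hr
ρ = λ/μ = 4.7281/20.0669 = 0.2356
Lq = ρ²/(1−ρ) = 0.05552/0.7644 = 0.07263

Final: 0.07263


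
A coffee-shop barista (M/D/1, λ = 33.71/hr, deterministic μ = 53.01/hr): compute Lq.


ρ = 33.71/53.01 = 0.6359
M/D/1: Lq = ρ²/(2(1−ρ)) = 0.4044/(2·0.3641) = 0.55536

Final: 0.55536


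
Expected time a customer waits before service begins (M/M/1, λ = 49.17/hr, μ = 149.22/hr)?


ρ = 49.17/149.22 = 0.3295
Wq = ρ/(μ−λ) = 0.3295/(149.22 − 49.17) = 0.3295/100.05 = 0.003293 hr

Final: 0.003293 hr


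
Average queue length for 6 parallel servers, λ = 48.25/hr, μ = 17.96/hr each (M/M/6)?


a = λ/μ = 2.6865; ρ = a/6 = 0.4478
P₀ = 0.067526
Lq = P₀·a^c·ρ / (c!·(1−ρ)²) = 0.067526·375.96370·0.4478/(720·0.30498)
= 0.05177

Final: 0.05177


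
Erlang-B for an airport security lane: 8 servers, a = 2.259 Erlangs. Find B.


B(c,a) = (a^c/c!) / Σ_{k=0}^{c} a^k/k!
a^8/8! = 0.016819
Σ terms (k=0..8): 1.00000 + 2.25900 + 2.55154 + 1.92131 + 1.08506 + 0.49023 + 0.18457 + 0.05956 + 0.01682 = 9.568095
B = 0.016819/9.568095 = 0.001758

Final: 0.001758


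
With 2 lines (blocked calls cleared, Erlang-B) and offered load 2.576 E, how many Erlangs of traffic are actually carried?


B(2,2.576) = 0.481280 (Erlang-B)
Carried load = a(1 − B) = 2.576·(1 − 0.481280) = 2.576·0.518720 = 1.3362 E

Final: 1.3362 Erlangs


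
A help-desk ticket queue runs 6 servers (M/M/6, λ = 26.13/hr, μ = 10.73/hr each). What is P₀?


a = λ/μ = 26.13/10.73 = 2.4352; ρ = a/c = 0.4059
Σ_{k=0}^{5} a^k/k! (terms k=0..5) = 1.00000 + 2.43523 + 2.96517 + 2.40695 + 1.46537 + 0.71370 = 10.98642
Tail: a^6/(6!(1−ρ)) = 208.56341/(720·0.5941) = 0.48756
P₀ = 1/(10.98642 + 0.48756) = 1/11.47398 = 0.087154

Final: 0.087154


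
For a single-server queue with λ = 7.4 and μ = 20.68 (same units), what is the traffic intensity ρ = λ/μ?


ρ = λ/μ = 7.4/20.68 = 0.3578

Final: 0.3578


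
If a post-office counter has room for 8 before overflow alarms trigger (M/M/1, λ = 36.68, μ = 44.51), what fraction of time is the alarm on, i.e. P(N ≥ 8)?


ρ = 36.68/44.51 = 0.8241
P(N ≥ n) = ρ^n = 0.8241^8 = 0.212703

Final: 0.212703


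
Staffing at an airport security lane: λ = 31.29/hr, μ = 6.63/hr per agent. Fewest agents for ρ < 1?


Stability requires cμ > λ ⇔ c > λ/μ.
λ/μ = 31.29/6.63 = 4.7195
Minimum integer c = ⌊4.7195⌋ + 1 = 5
Check: 5·6.63 = 33.15 > 31.29, while 4·6.63 = 26.52 ≤ 31.29

Final: 5 servers


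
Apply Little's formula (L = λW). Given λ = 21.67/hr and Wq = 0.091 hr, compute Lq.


Lq = λWq = 21.67·0.091 = 1.9720

Final: 1.9720


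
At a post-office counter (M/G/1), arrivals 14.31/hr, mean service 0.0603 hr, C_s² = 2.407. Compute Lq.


ρ = λ·E[S] = 14.31·0.0603 = 0.8629
Lq = ρ²(1+C_s²)/(2(1−ρ)) = 0.7446·(1+2.407)/(2·0.1371)
= 0.7446·3.4070/0.2742 = 9.25116

Final: 9.25116


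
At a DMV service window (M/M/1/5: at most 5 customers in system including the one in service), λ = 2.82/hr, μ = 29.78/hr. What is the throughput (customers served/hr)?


ρ = 0.09469; P_K = (1−ρ)ρ^5/(1−ρ^6) = 0.000006893
λ_eff = λ(1 − P_K) = 2.82·(1 − 0.000006893) = 2.82·0.999993 = 2.8200 /hr

Final: 2.8200 /hr


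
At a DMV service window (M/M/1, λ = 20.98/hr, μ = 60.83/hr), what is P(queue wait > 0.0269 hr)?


ρ = 20.98/60.83 = 0.3449
P(Wq > t) = ρ·e^{−(μ−λ)t} = 0.3449·e^{−1.0720}
= 0.3449·0.342335 = 0.118070

Final: 0.118070


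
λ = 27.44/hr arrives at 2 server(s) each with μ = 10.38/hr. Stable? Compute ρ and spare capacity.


Total capacity cμ = 2·10.38 = 20.76/hr
ρ = λ/(cμ) = 27.44/20.76 = 1.3218
Stable ⇔ ρ < 1: NO
Spare capacity = cμ − λ = 20.76 − 27.44 = -6.68/hr

Final: ρ = 1.3218; unstable; margin = -6.68/hr


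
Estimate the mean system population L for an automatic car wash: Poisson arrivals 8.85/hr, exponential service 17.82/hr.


ρ = λ/μ = 8.85/17.82 = 0.4966
L = ρ/(1−ρ) = 0.4966/(1 − 0.4966) = 0.4966/0.5034 = 0.9866

Final: 0.9866


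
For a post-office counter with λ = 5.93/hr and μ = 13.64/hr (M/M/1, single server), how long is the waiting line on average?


ρ = 5.93/13.64 = 0.4348
Lq = ρ²/(1−ρ) = 0.1890/0.5652 = 0.3344

Final: 0.3344


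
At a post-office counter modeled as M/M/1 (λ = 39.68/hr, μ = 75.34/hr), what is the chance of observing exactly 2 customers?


ρ = 39.68/75.34 = 0.5267
P_n = (1−ρ)·ρ^n = (1 − 0.5267)·0.5267^2 = 0.4733·0.277391 = 0.131295

Final: 0.131295


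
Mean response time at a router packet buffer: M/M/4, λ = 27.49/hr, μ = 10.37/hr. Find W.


a = 2.6509; ρ = 0.6627; P₀ = 0.061086
Lq = P₀·a^c·ρ/(c!(1−ρ)²) = 0.73231
Wq = Lq/λ = 0.73231/27.49 = 0.02664 hr
W = Wq + 1/μ = 0.02664 + 0.09643 = 0.12307 hr

Final: 0.12307 hr


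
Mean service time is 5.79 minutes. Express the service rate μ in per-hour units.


μ = 1/(service time) in consistent units.
1 hour = 60 min, so μ = 60/5.79 = 10.3627 per hour

Final: 10.3627 /hr


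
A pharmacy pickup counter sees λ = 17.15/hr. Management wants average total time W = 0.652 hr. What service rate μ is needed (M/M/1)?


W = 1/(μ−λ) ⇒ μ − λ = 1/W = 1/0.652 = 1.5337
μ = λ + 1/W = 17.15 + 1.5337 = 18.6837 per hr

Final: 18.6837 /hr


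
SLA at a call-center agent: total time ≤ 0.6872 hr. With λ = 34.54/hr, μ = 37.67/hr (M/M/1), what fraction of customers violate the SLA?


W ~ Exponential(μ−λ) for M/M/1.
μ − λ = 37.67 − 34.54 = 3.1300
P(W > t) = e^{−(μ−λ)t} = e^{−2.1509} = 0.116375

Final: 0.116375


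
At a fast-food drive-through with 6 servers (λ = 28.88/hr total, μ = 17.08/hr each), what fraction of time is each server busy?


ρ = λ/(cμ) = 28.88/(6·17.08) = 28.88/102.48 = 0.2818

Final: 0.2818


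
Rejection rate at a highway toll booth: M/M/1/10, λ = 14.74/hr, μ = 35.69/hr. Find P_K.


ρ = λ/μ = 14.74/35.69 = 0.4130
P_K = (1−ρ)ρ^K/(1−ρ^(K+1)) = (0.5870·0.0001444)/(1 − 0.00005963)
= 0.00008475/0.999940 = 0.00008476

Final: 0.00008476


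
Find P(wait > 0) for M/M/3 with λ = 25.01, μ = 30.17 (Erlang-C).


a = λ/μ = 0.8290; ρ = a/3 = 0.2763
P₀ = 0.434073 (from M/M/c formula)
C(c,a) = [a^c/(c!(1−ρ))]·P₀ = [0.56966/(6·0.7237)]·0.434073
= 0.13120·0.434073 = 0.056948

Final: 0.056948


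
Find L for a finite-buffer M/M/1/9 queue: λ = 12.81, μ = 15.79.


ρ = 12.81/15.79 = 0.8113
L = ρ[1 − (K+1)ρ^K + Kρ^(K+1)] / [(1−ρ)(1−ρ^(K+1))]
Numerator: 0.8113·(1 − 10·0.152231 + 9·0.123501) = 0.478001
Denominator: (0.1887)·(0.876499) = 0.165419
L = 0.478001/0.165419 = 2.8896

Final: 2.8896


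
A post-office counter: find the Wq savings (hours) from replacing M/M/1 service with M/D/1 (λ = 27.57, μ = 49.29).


ρ = 27.57/49.29 = 0.5593
Wq(M/M/1) = ρ/(μ−λ) = 0.5593/21.72 = 0.02575 hr
Wq(M/D/1) = ρ/(2(μ−λ)) = 0.01288 hr
Savings = 0.02575 − 0.01288 = 0.01288 hr

Final: 0.01288 hr


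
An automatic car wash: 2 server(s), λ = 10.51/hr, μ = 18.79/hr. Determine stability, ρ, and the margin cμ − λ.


Total capacity cμ = 2·18.79 = 37.58/hr
ρ = λ/(cμ) = 10.51/37.58 = 0.2797
Stable ⇔ ρ < 1: YES
Spare capacity = cμ − λ = 37.58 − 10.51 = 27.07/hr

Final: ρ = 0.2797; stable; margin = 27.07/hr


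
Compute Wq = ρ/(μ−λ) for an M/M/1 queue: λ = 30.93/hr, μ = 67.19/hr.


ρ = 30.93/67.19 = 0.4603
Wq = ρ/(μ−λ) = 0.4603/(67.19 − 30.93) = 0.4603/36.26 = 0.01270 hr

Final: 0.01270 hr


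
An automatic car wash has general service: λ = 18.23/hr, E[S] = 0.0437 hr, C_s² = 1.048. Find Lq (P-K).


ρ = λ·E[S] = 18.23·0.0437 = 0.7967
Lq = ρ²(1+C_s²)/(2(1−ρ)) = 0.6347·(1+1.048)/(2·0.2033)
= 0.6347·2.0480/0.4067 = 3.19591

Final: 3.19591


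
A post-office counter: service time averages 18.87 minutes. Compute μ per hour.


μ = 1/(service time) in consistent units.
1 hour = 60 min, so μ = 60/18.87 = 3.1797 per hour

Final: 3.1797 /hr


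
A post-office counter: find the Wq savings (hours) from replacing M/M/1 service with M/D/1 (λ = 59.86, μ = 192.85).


ρ = 59.86/192.85 = 0.3104
Wq(M/M/1) = ρ/(μ−λ) = 0.3104/132.99 = 0.002334 hr
Wq(M/D/1) = ρ/(2(μ−λ)) = 0.001167 hr
Savings = 0.002334 − 0.001167 = 0.001167 hr

Final: 0.001167 hr


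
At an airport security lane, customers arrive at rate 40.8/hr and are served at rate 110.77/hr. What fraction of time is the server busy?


ρ = λ/μ = 40.8/110.77 = 0.3683

Final: 0.3683


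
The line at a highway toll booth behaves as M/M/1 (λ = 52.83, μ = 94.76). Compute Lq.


ρ = 52.83/94.76 = 0.5575
Lq = ρ²/(1−ρ) = 0.3108/0.4425 = 0.7024

Final: 0.7024


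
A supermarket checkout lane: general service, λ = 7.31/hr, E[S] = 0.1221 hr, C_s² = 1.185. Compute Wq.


ρ = λ·E[S] = 7.31·0.1221 = 0.8926
E[S²] = E[S]²(1+C_s²) = 0.1221²·(1+1.185) = 0.032575
Wq = λ·E[S²]/(2(1−ρ)) = 7.31·0.032575/(2·0.1074) = 1.10807 hr

Final: 1.10807 hr


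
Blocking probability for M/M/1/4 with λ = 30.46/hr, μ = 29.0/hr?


ρ = λ/μ = 30.46/29.0 = 1.0503
P_K = (1−ρ)ρ^K/(1−ρ^(K+1)) = (-0.05034·1.217104)/(1 − 1.278379)
= -0.061275/-0.278379 = 0.220113

Final: 0.220113


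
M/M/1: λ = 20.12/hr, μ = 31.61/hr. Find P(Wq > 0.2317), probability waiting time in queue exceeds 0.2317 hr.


ρ = 20.12/31.61 = 0.6365
P(Wq > t) = ρ·e^{−(μ−λ)t} = 0.6365·e^{−2.6622}
= 0.6365·0.069792 = 0.044423

Final: 0.044423


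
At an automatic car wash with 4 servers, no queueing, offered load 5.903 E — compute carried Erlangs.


B(4,5.903) = 0.463297 (Erlang-B)
Carried load = a(1 − B) = 5.903·(1 − 0.463297) = 5.903·0.536703 = 3.1682 E

Final: 3.1682 Erlangs


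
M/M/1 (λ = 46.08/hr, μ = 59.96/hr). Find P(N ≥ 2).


ρ = 46.08/59.96 = 0.7685
P(N ≥ n) = ρ^n = 0.7685^2 = 0.590611

Final: 0.590611


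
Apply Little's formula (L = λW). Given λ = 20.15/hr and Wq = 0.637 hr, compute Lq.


Lq = λWq = 20.15·0.637 = 12.8355

Final: 12.8355


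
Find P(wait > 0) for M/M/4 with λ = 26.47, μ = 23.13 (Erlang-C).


a = λ/μ = 1.1444; ρ = a/4 = 0.2861
P₀ = 0.317548 (from M/M/c formula)
C(c,a) = [a^c/(c!(1−ρ))]·P₀ = [1.71519/(24·0.7139)]·0.317548
= 0.10011·0.317548 = 0.031789

Final: 0.031789


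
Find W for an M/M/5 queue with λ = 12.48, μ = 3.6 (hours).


a = 3.4667; ρ = 0.6933; P₀ = 0.026996
Lq = P₀·a^c·ρ/(c!(1−ρ)²) = 0.83040
Wq = Lq/λ = 0.83040/12.48 = 0.06654 hr
W = Wq + 1/μ = 0.06654 + 0.27778 = 0.34432 hr

Final: 0.34432 hr


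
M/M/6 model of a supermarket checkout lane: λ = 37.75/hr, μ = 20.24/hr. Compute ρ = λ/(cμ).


ρ = λ/(cμ) = 37.75/(6·20.24) = 37.75/121.44 = 0.3109

Final: 0.3109


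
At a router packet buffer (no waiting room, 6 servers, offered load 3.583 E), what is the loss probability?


B(c,a) = (a^c/c!) / Σ_{k=0}^{c} a^k/k!
a^6/6! = 2.938653
Σ terms (k=0..6): 1.00000 + 3.58300 + 6.41894 + 7.66636 + 6.86714 + 4.92099 + 2.93865 = 33.395092
B = 2.938653/33.395092 = 0.087997

Final: 0.087997


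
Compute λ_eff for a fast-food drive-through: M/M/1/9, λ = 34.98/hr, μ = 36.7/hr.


ρ = 0.9531; P_K = (1−ρ)ρ^9/(1−ρ^10) = 0.079813
λ_eff = λ(1 − P_K) = 34.98·(1 − 0.079813) = 34.98·0.920187 = 32.1882 /hr

Final: 32.1882 /hr


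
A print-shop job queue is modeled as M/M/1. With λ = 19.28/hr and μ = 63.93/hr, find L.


ρ = λ/μ = 19.28/63.93 = 0.3016
L = ρ/(1−ρ) = 0.3016/(1 − 0.3016) = 0.3016/0.6984 = 0.4318

Final: 0.4318


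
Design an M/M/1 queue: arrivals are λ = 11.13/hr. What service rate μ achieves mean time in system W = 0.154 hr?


W = 1/(μ−λ) ⇒ μ − λ = 1/W = 1/0.154 = 6.4935
μ = λ + 1/W = 11.13 + 6.4935 = 17.6235 per hr

Final: 17.6235 /hr


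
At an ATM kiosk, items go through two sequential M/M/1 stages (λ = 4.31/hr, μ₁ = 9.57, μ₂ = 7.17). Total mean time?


Each node sees arrival rate λ = 4.31/hr (tandem ⇒ throughput preserved).
W₁ = 1/(μ₁−λ) = 1/(9.57−4.31) = 0.19011 hr
W₂ = 1/(μ₂−λ) = 1/(7.17−4.31) = 0.34965 hr
W_total = W₁ + W₂ = 0.19011 + 0.34965 = 0.53976 hr

Final: 0.53976 hr


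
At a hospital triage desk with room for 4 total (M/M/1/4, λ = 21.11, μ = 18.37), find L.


ρ = 21.11/18.37 = 1.1492
L = ρ[1 − (K+1)ρ^K + Kρ^(K+1)] / [(1−ρ)(1−ρ^(K+1))]
Numerator: 1.1492·(1 − 5·1.743879 + 4·2.003989) = 0.340797
Denominator: (-0.1492)·(-1.003989) = 0.149751
L = 0.340797/0.149751 = 2.2758

Final: 2.2758


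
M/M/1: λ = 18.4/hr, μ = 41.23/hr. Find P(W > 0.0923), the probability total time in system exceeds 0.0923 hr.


W ~ Exponential(μ−λ) for M/M/1.
μ − λ = 41.23 − 18.4 = 22.8300
P(W > t) = e^{−(μ−λ)t} = e^{−2.1072} = 0.121577

Final: 0.121577


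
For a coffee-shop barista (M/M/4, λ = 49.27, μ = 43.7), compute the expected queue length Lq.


a = λ/μ = 1.1275; ρ = a/4 = 0.2819
P₀ = 0.323033
Lq = P₀·a^c·ρ / (c!·(1−ρ)²) = 0.323033·1.61586·0.2819/(24·0.51572)
= 0.01189

Final: 0.01189


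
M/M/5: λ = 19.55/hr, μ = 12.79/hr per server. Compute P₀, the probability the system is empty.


a = λ/μ = 19.55/12.79 = 1.5285; ρ = a/c = 0.3057
Σ_{k=0}^{4} a^k/k! (terms k=0..4) = 1.00000 + 1.52854 + 1.16821 + 0.59522 + 0.22745 = 4.51943
Tail: a^5/(5!(1−ρ)) = 8.34413/(120·0.6943) = 0.10015
P₀ = 1/(4.51943 + 0.10015) = 1/4.61958 = 0.216470

Final: 0.216470


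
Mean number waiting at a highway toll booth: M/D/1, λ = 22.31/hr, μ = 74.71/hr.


ρ = 22.31/74.71 = 0.2986
M/D/1: Lq = ρ²/(2(1−ρ)) = 0.08917/(2·0.7014) = 0.06357

Final: 0.06357


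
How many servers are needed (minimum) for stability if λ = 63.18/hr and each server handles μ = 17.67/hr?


Stability requires cμ > λ ⇔ c > λ/μ.
λ/μ = 63.18/17.67 = 3.5756
Minimum integer c = ⌊3.5756⌋ + 1 = 4
Check: 4·17.67 = 70.68 > 63.18, while 3·17.67 = 53.01 ≤ 63.18

Final: 4 servers


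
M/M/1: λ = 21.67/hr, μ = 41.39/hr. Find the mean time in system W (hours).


W = 1/(μ−λ) = 1/(41.39 − 21.67) = 1/19.72 = 0.05071 hr

Final: 0.05071 hr


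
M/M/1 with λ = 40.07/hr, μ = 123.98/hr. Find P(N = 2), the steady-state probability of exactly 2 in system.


ρ = 40.07/123.98 = 0.3232
P_n = (1−ρ)·ρ^n = (1 − 0.3232)·0.3232^2 = 0.6768·0.104456 = 0.070696

Final: 0.070696


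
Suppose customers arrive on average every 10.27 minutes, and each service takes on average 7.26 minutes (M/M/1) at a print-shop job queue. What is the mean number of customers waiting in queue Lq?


λ = 60/10.27 = 5.8423 /hr
μ = 60/7.26 = 8.2645 /hr
ρ = λ/μ = 5.8423/8.2645 = 0.7069
Lq = ρ²/(1−ρ) = 0.4997/0.2931 = 1.7050

Final: 1.7050


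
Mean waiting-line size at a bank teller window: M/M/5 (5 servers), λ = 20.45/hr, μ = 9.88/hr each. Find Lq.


a = λ/μ = 2.0698; ρ = a/5 = 0.4140
P₀ = 0.125080
Lq = P₀·a^c·ρ / (c!·(1−ρ)²) = 0.125080·37.99110·0.4140/(120·0.34343)
= 0.04773

Final: 0.04773


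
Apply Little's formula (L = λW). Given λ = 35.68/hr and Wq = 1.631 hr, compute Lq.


Lq = λWq = 35.68·1.631 = 58.1941

Final: 58.1941


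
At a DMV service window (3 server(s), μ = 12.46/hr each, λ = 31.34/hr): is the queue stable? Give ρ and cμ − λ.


Total capacity cμ = 3·12.46 = 37.38/hr
ρ = λ/(cμ) = 31.34/37.38 = 0.8384
Stable ⇔ ρ < 1: YES
Spare capacity = cμ − λ = 37.38 − 31.34 = 6.04/hr

Final: ρ = 0.8384; stable; margin = 6.04/hr


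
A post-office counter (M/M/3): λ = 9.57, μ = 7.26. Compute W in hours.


a = 1.3182; ρ = 0.4394; P₀ = 0.258536
Lq = P₀·a^c·ρ/(c!(1−ρ)²) = 0.13799
Wq = Lq/λ = 0.13799/9.57 = 0.01442 hr
W = Wq + 1/μ = 0.01442 + 0.13774 = 0.15216 hr

Final: 0.15216 hr


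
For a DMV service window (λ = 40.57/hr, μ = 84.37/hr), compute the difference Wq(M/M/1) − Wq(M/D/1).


ρ = 40.57/84.37 = 0.4809
Wq(M/M/1) = ρ/(μ−λ) = 0.4809/43.80 = 0.01098 hr
Wq(M/D/1) = ρ/(2(μ−λ)) = 0.005489 hr
Savings = 0.01098 − 0.005489 = 0.005489 hr

Final: 0.005489 hr


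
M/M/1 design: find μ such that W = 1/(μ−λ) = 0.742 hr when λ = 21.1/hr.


W = 1/(μ−λ) ⇒ μ − λ = 1/W = 1/0.742 = 1.3477
μ = λ + 1/W = 21.1 + 1.3477 = 22.4477 per hr

Final: 22.4477 /hr


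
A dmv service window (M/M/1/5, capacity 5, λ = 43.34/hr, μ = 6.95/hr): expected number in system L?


ρ = 43.34/6.95 = 6.2360
L = ρ[1 − (K+1)ρ^K + Kρ^(K+1)] / [(1−ρ)(1−ρ^(K+1))]
Numerator: 6.2360·(1 − 6·9430.191497 + 5·58806.402804) = 1480742.997232
Denominator: (-5.2360)·(-58805.402804) = 307903.396842
L = 1480742.997232/307903.396842 = 4.8091

Final: 4.8091


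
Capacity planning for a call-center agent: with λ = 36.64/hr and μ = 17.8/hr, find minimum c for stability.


Stability requires cμ > λ ⇔ c > λ/μ.
λ/μ = 36.64/17.8 = 2.0584
Minimum integer c = ⌊2.0584⌋ + 1 = 3
Check: 3·17.8 = 53.40 > 36.64, while 2·17.8 = 35.60 ≤ 36.64

Final: 3 servers


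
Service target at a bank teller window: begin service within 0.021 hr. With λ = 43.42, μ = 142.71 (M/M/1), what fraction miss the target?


ρ = 43.42/142.71 = 0.3043
P(Wq > t) = ρ·e^{−(μ−λ)t} = 0.3043·e^{−2.0851}
= 0.3043·0.124296 = 0.037817

Final: 0.037817


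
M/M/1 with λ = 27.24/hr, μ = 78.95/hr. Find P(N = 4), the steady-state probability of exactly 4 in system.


ρ = 27.24/78.95 = 0.3450
P_n = (1−ρ)·ρ^n = (1 − 0.3450)·0.3450^4 = 0.6550·0.014172 = 0.009282

Final: 0.009282


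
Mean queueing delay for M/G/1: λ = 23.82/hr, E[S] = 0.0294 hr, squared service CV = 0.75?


ρ = λ·E[S] = 23.82·0.0294 = 0.7003
E[S²] = E[S]²(1+C_s²) = 0.0294²·(1+0.75) = 0.001513
Wq = λ·E[S²]/(2(1−ρ)) = 23.82·0.001513/(2·0.2997) = 0.06011 hr

Final: 0.06011 hr


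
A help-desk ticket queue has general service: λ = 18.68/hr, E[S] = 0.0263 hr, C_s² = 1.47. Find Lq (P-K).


ρ = λ·E[S] = 18.68·0.0263 = 0.4913
Lq = ρ²(1+C_s²)/(2(1−ρ)) = 0.2414·(1+1.47)/(2·0.5087)
= 0.2414·2.4700/1.0174 = 0.58594

Final: 0.58594


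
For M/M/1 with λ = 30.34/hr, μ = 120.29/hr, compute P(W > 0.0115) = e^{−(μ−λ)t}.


W ~ Exponential(μ−λ) for M/M/1.
μ − λ = 120.29 − 30.34 = 89.9500
P(W > t) = e^{−(μ−λ)t} = e^{−1.0344} = 0.355431

Final: 0.355431


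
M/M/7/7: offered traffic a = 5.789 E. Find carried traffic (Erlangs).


B(7,5.789) = 0.171307 (Erlang-B)
Carried load = a(1 − B) = 5.789·(1 − 0.171307) = 5.789·0.828693 = 4.7973 E

Final: 4.7973 Erlangs


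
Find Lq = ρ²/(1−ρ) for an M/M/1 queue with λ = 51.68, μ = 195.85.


ρ = 51.68/195.85 = 0.2639
Lq = ρ²/(1−ρ) = 0.06963/0.7361 = 0.09459

Final: 0.09459


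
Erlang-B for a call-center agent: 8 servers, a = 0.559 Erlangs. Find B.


B(c,a) = (a^c/c!) / Σ_{k=0}^{c} a^k/k!
a^8/8! = 0.0000002365
Σ terms (k=0..8): 1.00000 + 0.55900 + 0.15624 + 0.02911 + 0.004069 + 0.0004549 + 0.00004238 + 0.000003384 + 0.0000002365 = 1.748923
B = 0.0000002365/1.748923 = 0.0000001352

Final: 0.0000001352


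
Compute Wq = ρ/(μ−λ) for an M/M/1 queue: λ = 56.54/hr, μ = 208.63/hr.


ρ = 56.54/208.63 = 0.2710
Wq = ρ/(μ−λ) = 0.2710/(208.63 − 56.54) = 0.2710/152.09 = 0.001782 hr

Final: 0.001782 hr


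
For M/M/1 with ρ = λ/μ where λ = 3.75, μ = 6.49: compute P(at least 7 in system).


ρ = 3.75/6.49 = 0.5778
P(N ≥ n) = ρ^n = 0.5778^7 = 0.021503

Final: 0.021503


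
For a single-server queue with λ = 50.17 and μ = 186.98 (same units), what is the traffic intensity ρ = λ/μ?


ρ = λ/μ = 50.17/186.98 = 0.2683

Final: 0.2683


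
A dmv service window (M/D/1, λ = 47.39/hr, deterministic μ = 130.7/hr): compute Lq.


ρ = 47.39/130.7 = 0.3626
M/D/1: Lq = ρ²/(2(1−ρ)) = 0.1315/(2·0.6374) = 0.10313

Final: 0.10313


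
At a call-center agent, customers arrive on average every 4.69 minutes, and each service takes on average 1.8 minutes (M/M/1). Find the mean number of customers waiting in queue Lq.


λ = 60/4.69 = 12.7932 /hr
μ = 60/1.8 = 33.3333 /hr
ρ = λ/μ = 12.7932/33.3333 = 0.3838
Lq = ρ²/(1−ρ) = 0.1473/0.6162 = 0.2390

Final: 0.2390


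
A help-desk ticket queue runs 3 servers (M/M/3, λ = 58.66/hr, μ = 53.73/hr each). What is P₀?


a = λ/μ = 58.66/53.73 = 1.0918; ρ = a/c = 0.3639
Σ_{k=0}^{2} a^k/k! (terms k=0..2) = 1.00000 + 1.09176 + 0.59596 = 2.68772
Tail: a^3/(3!(1−ρ)) = 1.30129/(6·0.6361) = 0.34097
P₀ = 1/(2.68772 + 0.34097) = 1/3.02869 = 0.330176

Final: 0.330176


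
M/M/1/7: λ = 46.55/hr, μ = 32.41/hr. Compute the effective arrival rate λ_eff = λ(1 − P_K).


ρ = 1.4363; P_K = (1−ρ)ρ^7/(1−ρ^8) = 0.321512
λ_eff = λ(1 − P_K) = 46.55·(1 − 0.321512) = 46.55·0.678488 = 31.5836 /hr

Final: 31.5836 /hr


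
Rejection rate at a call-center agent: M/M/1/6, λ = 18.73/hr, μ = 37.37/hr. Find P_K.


ρ = λ/μ = 18.73/37.37 = 0.5012
P_K = (1−ρ)ρ^K/(1−ρ^(K+1)) = (0.4988·0.015852)/(1 − 0.007945)
= 0.007907/0.992055 = 0.007970

Final: 0.007970


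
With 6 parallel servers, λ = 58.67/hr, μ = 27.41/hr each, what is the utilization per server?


ρ = λ/(cμ) = 58.67/(6·27.41) = 58.67/164.46 = 0.3567

Final: 0.3567


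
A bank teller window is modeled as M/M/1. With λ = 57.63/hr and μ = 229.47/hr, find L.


ρ = λ/μ = 57.63/229.47 = 0.2511
L = ρ/(1−ρ) = 0.2511/(1 − 0.2511) = 0.2511/0.7489 = 0.3354

Final: 0.3354


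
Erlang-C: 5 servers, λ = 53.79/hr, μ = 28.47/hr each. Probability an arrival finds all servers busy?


a = λ/μ = 1.8894; ρ = a/5 = 0.3779
P₀ = 0.150338 (from M/M/c formula)
C(c,a) = [a^c/(c!(1−ρ))]·P₀ = [24.07523/(120·0.6221)]·0.150338
= 0.32248·0.150338 = 0.048482

Final: 0.048482


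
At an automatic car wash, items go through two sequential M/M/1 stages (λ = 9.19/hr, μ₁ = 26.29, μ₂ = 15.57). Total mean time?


Each node sees arrival rate λ = 9.19/hr (tandem ⇒ throughput preserved).
W₁ = 1/(μ₁−λ) = 1/(26.29−9.19) = 0.05848 hr
W₂ = 1/(μ₂−λ) = 1/(15.57−9.19) = 0.15674 hr
W_total = W₁ + W₂ = 0.05848 + 0.15674 = 0.21522 hr

Final: 0.21522 hr


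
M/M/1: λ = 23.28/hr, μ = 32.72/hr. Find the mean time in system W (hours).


W = 1/(μ−λ) = 1/(32.72 − 23.28) = 1/9.44 = 0.1059 hr

Final: 0.1059 hr


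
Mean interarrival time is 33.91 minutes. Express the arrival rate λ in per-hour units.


λ = 1/(interarrival time) in consistent units.
1 hour = 60 min, so λ = 60/33.91 = 1.7694 per hour

Final: 1.7694 /hr


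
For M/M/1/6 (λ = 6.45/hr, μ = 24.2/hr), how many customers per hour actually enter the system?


ρ = 0.2665; P_K = (1−ρ)ρ^6/(1−ρ^7) = 0.0002630
λ_eff = λ(1 − P_K) = 6.45·(1 − 0.0002630) = 6.45·0.999737 = 6.4483 /hr

Final: 6.4483 /hr


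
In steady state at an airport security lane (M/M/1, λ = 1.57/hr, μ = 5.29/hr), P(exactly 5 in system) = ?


ρ = 1.57/5.29 = 0.2968
P_n = (1−ρ)·ρ^n = (1 − 0.2968)·0.2968^5 = 0.7032·0.002303 = 0.001619

Final: 0.001619


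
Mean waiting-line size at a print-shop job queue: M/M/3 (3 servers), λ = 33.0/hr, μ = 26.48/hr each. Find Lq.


a = λ/μ = 1.2462; ρ = a/3 = 0.4154
P₀ = 0.279755
Lq = P₀·a^c·ρ / (c!·(1−ρ)²) = 0.279755·1.93548·0.4154/(6·0.34175)
= 0.10969

Final: 0.10969


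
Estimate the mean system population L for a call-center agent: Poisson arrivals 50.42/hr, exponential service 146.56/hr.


ρ = λ/μ = 50.42/146.56 = 0.3440
L = ρ/(1−ρ) = 0.3440/(1 − 0.3440) = 0.3440/0.6560 = 0.5244

Final: 0.5244


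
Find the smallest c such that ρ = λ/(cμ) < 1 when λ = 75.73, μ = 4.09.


Stability requires cμ > λ ⇔ c > λ/μ.
λ/μ = 75.73/4.09 = 18.5159
Minimum integer c = ⌊18.5159⌋ + 1 = 19
Check: 19·4.09 = 77.71 > 75.73, while 18·4.09 = 73.62 ≤ 75.73

Final: 19 servers


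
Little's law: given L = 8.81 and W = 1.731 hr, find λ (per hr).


λ = L/W = 8.81/1.731 = 5.0895 /hr

Final: 5.0895 /hr


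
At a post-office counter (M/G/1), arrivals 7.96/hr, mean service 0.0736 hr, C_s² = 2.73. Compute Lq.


ρ = λ·E[S] = 7.96·0.0736 = 0.5859
Lq = ρ²(1+C_s²)/(2(1−ρ)) = 0.3432·(1+2.73)/(2·0.4141)
= 0.3432·3.7300/0.8283 = 1.54564

Final: 1.54564


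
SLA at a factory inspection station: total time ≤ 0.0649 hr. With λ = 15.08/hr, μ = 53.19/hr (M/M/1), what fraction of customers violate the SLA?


W ~ Exponential(μ−λ) for M/M/1.
μ − λ = 53.19 − 15.08 = 38.1100
P(W > t) = e^{−(μ−λ)t} = e^{−2.4733} = 0.084303

Final: 0.084303


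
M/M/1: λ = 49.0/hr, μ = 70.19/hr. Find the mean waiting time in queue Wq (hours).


ρ = 49.0/70.19 = 0.6981
Wq = ρ/(μ−λ) = 0.6981/(70.19 − 49.0) = 0.6981/21.19 = 0.03295 hr

Final: 0.03295 hr


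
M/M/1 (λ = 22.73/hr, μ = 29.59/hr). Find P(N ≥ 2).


ρ = 22.73/29.59 = 0.7682
P(N ≥ n) = ρ^n = 0.7682^2 = 0.590077

Final: 0.590077


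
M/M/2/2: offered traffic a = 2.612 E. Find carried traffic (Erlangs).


B(2,2.612) = 0.485710 (Erlang-B)
Carried load = a(1 − B) = 2.612·(1 − 0.485710) = 2.612·0.514290 = 1.3433 E

Final: 1.3433 Erlangs


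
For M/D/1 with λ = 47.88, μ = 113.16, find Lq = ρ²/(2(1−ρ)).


ρ = 47.88/113.16 = 0.4231
M/D/1: Lq = ρ²/(2(1−ρ)) = 0.1790/(2·0.5769) = 0.15517

Final: 0.15517


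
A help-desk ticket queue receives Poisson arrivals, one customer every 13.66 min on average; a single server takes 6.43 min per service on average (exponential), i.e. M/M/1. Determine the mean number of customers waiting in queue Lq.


λ = 60/13.66 = 4.3924 /hr
μ = 60/6.43 = 9.3313 /hr
ρ = λ/μ = 4.3924/9.3313 = 0.4707
Lq = ρ²/(1−ρ) = 0.2216/0.5293 = 0.4186

Final: 0.4186
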